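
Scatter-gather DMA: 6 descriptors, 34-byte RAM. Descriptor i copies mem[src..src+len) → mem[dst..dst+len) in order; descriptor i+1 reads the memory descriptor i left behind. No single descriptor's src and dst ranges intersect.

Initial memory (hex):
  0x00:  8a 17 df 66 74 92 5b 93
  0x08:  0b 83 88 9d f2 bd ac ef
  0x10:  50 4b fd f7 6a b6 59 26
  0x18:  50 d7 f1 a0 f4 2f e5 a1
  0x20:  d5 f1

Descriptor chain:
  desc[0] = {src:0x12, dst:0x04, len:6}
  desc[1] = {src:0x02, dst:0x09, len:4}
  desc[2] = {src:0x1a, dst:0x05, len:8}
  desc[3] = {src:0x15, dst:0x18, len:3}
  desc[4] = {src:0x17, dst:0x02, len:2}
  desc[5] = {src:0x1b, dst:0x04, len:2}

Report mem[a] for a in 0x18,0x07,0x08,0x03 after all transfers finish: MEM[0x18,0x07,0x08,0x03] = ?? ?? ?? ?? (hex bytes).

D0: mem[0x04..0x09] <- [fd f7 6a b6 59 26]
D1: mem[0x09..0x0c] <- [df 66 fd f7]
D2: mem[0x05..0x0c] <- [f1 a0 f4 2f e5 a1 d5 f1]
D3: mem[0x18..0x1a] <- [b6 59 26]
D4: mem[0x02..0x03] <- [26 b6]
D5: mem[0x04..0x05] <- [a0 f4]
query mem[0x18]=0xb6, mem[0x07]=0xf4, mem[0x08]=0x2f, mem[0x03]=0xb6

MEM[0x18,0x07,0x08,0x03] = b6 f4 2f b6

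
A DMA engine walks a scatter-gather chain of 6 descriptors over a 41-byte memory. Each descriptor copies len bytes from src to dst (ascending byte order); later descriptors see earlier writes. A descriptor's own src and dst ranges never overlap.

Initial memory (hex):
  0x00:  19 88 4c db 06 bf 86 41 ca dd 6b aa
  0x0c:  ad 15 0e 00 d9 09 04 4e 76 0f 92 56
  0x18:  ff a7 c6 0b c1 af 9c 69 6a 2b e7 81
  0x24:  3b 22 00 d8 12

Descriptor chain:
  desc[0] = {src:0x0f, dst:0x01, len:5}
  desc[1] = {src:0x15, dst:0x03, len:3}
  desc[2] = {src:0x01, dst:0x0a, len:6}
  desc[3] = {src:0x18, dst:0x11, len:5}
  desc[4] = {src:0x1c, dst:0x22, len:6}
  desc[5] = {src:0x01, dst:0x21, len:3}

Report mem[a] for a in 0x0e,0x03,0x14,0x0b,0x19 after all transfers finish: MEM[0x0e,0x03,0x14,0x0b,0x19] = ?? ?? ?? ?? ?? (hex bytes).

MEM[0x0e,0x03,0x14,0x0b,0x19] = 56 0f 0b d9 a7

[0] 0x0f->0x01 len=5 : 00 d9 09 04 4e
[1] 0x15->0x03 len=3 : 0f 92 56
[2] 0x01->0x0a len=6 : 00 d9 0f 92 56 86
[3] 0x18->0x11 len=5 : ff a7 c6 0b c1
[4] 0x1c->0x22 len=6 : c1 af 9c 69 6a 2b
[5] 0x01->0x21 len=3 : 00 d9 0f
query mem[0x0e]=0x56, mem[0x03]=0x0f, mem[0x14]=0x0b, mem[0x0b]=0xd9, mem[0x19]=0xa7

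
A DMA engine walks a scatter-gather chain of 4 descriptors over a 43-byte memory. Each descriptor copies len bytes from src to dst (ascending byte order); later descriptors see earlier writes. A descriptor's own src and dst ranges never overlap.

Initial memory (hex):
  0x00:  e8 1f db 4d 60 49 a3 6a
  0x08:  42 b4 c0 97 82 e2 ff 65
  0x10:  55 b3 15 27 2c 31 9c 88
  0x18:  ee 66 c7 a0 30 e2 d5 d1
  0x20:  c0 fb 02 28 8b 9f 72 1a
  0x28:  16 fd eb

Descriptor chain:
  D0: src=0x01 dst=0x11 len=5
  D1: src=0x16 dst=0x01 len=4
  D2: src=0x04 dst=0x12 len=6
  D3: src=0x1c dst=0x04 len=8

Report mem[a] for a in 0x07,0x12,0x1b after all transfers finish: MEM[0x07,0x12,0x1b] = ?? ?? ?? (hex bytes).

MEM[0x07,0x12,0x1b] = d1 66 a0

[0] 0x01->0x11 len=5 : 1f db 4d 60 49
[1] 0x16->0x01 len=4 : 9c 88 ee 66
[2] 0x04->0x12 len=6 : 66 49 a3 6a 42 b4
[3] 0x1c->0x04 len=8 : 30 e2 d5 d1 c0 fb 02 28
query mem[0x07]=0xd1, mem[0x12]=0x66, mem[0x1b]=0xa0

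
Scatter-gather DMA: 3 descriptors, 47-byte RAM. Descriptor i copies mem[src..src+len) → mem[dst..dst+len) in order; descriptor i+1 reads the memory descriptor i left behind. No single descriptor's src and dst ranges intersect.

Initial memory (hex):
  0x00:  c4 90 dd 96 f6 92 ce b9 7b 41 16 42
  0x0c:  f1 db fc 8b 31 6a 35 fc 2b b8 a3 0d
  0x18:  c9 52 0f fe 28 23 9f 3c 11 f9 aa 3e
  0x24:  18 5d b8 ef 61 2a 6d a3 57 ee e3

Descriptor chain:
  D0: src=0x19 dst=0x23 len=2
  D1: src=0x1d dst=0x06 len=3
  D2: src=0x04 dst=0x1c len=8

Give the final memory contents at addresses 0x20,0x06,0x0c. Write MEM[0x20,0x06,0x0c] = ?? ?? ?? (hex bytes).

MEM[0x20,0x06,0x0c] = 3c 23 f1

#0 dst[0x23+2] := {0x52,0x0f}
#1 dst[0x06+3] := {0x23,0x9f,0x3c}
#2 dst[0x1c+8] := {0xf6,0x92,0x23,0x9f,0x3c,0x41,0x16,0x42}
query mem[0x20]=0x3c, mem[0x06]=0x23, mem[0x0c]=0xf1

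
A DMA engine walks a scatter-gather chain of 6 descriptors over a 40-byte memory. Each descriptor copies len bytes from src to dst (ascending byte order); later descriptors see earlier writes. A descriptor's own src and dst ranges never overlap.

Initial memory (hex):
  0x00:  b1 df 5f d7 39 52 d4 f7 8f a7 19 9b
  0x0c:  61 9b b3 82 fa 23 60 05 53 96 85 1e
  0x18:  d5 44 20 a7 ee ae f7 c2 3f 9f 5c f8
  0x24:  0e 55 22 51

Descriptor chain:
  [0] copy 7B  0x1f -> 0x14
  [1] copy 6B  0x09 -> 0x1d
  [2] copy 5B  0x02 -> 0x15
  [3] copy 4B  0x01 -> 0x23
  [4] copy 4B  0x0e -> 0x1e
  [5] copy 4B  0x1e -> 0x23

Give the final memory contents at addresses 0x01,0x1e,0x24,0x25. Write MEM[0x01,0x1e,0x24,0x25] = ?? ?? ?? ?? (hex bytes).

MEM[0x01,0x1e,0x24,0x25] = df b3 82 fa

[0] 0x1f->0x14 len=7 : c2 3f 9f 5c f8 0e 55
[1] 0x09->0x1d len=6 : a7 19 9b 61 9b b3
[2] 0x02->0x15 len=5 : 5f d7 39 52 d4
[3] 0x01->0x23 len=4 : df 5f d7 39
[4] 0x0e->0x1e len=4 : b3 82 fa 23
[5] 0x1e->0x23 len=4 : b3 82 fa 23
query mem[0x01]=0xdf, mem[0x1e]=0xb3, mem[0x24]=0x82, mem[0x25]=0xfa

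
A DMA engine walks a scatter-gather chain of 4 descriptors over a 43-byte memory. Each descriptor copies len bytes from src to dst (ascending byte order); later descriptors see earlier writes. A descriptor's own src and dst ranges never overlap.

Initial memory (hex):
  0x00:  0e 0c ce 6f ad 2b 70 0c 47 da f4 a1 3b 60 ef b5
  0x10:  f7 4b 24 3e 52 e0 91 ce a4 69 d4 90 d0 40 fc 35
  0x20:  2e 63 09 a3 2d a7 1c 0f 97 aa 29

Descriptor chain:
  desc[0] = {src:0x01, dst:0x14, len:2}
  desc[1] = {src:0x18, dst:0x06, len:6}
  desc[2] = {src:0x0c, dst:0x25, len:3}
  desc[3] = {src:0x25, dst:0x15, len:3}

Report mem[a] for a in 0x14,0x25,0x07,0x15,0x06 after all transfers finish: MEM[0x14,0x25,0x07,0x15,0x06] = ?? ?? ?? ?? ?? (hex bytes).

[0] 0x01->0x14 len=2 : 0c ce
[1] 0x18->0x06 len=6 : a4 69 d4 90 d0 40
[2] 0x0c->0x25 len=3 : 3b 60 ef
[3] 0x25->0x15 len=3 : 3b 60 ef
query mem[0x14]=0x0c, mem[0x25]=0x3b, mem[0x07]=0x69, mem[0x15]=0x3b, mem[0x06]=0xa4

MEM[0x14,0x25,0x07,0x15,0x06] = 0c 3b 69 3b a4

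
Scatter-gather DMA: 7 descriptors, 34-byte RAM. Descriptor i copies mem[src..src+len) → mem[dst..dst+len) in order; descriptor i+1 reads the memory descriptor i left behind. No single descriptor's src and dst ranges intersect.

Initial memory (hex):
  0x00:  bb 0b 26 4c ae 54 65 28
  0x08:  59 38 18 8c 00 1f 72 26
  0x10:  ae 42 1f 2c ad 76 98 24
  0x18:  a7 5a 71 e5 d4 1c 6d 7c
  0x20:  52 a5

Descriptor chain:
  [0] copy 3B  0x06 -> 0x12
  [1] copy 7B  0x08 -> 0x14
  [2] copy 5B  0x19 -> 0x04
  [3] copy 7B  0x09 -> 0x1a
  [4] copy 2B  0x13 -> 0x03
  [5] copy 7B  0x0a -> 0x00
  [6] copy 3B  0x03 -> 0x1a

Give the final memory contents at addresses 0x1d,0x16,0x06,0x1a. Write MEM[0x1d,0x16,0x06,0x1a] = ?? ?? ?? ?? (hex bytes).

MEM[0x1d,0x16,0x06,0x1a] = 00 18 ae 1f

[0] 0x06->0x12 len=3 : 65 28 59
[1] 0x08->0x14 len=7 : 59 38 18 8c 00 1f 72
[2] 0x19->0x04 len=5 : 1f 72 e5 d4 1c
[3] 0x09->0x1a len=7 : 38 18 8c 00 1f 72 26
[4] 0x13->0x03 len=2 : 28 59
[5] 0x0a->0x00 len=7 : 18 8c 00 1f 72 26 ae
[6] 0x03->0x1a len=3 : 1f 72 26
query mem[0x1d]=0x00, mem[0x16]=0x18, mem[0x06]=0xae, mem[0x1a]=0x1f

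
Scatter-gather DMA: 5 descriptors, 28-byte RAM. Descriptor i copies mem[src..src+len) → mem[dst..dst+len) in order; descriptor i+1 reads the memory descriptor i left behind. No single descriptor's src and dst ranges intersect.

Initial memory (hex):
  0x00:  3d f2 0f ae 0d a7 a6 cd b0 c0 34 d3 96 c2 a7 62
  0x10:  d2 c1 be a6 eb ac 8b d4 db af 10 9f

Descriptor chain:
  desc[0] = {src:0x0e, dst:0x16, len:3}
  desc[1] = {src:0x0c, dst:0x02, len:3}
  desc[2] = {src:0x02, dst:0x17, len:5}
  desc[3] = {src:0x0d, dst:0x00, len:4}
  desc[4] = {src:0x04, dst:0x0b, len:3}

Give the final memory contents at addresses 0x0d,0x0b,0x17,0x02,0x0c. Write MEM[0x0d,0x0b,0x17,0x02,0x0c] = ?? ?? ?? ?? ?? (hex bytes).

MEM[0x0d,0x0b,0x17,0x02,0x0c] = a6 a7 96 62 a7

#0 dst[0x16+3] := {0xa7,0x62,0xd2}
#1 dst[0x02+3] := {0x96,0xc2,0xa7}
#2 dst[0x17+5] := {0x96,0xc2,0xa7,0xa7,0xa6}
#3 dst[0x00+4] := {0xc2,0xa7,0x62,0xd2}
#4 dst[0x0b+3] := {0xa7,0xa7,0xa6}
query mem[0x0d]=0xa6, mem[0x0b]=0xa7, mem[0x17]=0x96, mem[0x02]=0x62, mem[0x0c]=0xa7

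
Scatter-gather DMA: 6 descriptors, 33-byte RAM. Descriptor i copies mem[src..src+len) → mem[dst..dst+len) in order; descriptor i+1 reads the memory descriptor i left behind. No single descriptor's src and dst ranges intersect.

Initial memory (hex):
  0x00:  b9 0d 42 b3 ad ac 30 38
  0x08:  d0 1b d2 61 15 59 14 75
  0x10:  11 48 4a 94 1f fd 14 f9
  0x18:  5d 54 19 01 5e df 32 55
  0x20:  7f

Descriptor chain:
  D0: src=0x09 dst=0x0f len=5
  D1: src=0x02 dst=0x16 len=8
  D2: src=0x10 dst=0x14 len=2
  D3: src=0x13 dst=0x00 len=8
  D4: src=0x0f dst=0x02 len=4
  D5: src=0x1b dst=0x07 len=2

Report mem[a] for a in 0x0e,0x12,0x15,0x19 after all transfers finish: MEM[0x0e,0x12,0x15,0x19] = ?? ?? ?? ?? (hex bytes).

MEM[0x0e,0x12,0x15,0x19] = 14 15 61 ac

#0 dst[0x0f+5] := {0x1b,0xd2,0x61,0x15,0x59}
#1 dst[0x16+8] := {0x42,0xb3,0xad,0xac,0x30,0x38,0xd0,0x1b}
#2 dst[0x14+2] := {0xd2,0x61}
#3 dst[0x00+8] := {0x59,0xd2,0x61,0x42,0xb3,0xad,0xac,0x30}
#4 dst[0x02+4] := {0x1b,0xd2,0x61,0x15}
#5 dst[0x07+2] := {0x38,0xd0}
query mem[0x0e]=0x14, mem[0x12]=0x15, mem[0x15]=0x61, mem[0x19]=0xac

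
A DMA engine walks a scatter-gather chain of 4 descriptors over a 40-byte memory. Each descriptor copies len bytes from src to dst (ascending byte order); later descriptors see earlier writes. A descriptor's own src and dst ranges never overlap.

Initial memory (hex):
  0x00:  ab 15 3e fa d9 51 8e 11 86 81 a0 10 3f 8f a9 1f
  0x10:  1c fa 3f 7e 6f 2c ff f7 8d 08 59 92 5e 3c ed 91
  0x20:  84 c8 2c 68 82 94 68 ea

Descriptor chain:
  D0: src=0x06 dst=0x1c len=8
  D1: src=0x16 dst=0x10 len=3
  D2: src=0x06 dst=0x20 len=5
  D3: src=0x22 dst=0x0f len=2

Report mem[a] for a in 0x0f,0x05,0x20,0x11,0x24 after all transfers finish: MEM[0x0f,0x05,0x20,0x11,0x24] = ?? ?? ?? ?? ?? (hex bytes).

D0: mem[0x1c..0x23] <- [8e 11 86 81 a0 10 3f 8f]
D1: mem[0x10..0x12] <- [ff f7 8d]
D2: mem[0x20..0x24] <- [8e 11 86 81 a0]
D3: mem[0x0f..0x10] <- [86 81]
query mem[0x0f]=0x86, mem[0x05]=0x51, mem[0x20]=0x8e, mem[0x11]=0xf7, mem[0x24]=0xa0

MEM[0x0f,0x05,0x20,0x11,0x24] = 86 51 8e f7 a0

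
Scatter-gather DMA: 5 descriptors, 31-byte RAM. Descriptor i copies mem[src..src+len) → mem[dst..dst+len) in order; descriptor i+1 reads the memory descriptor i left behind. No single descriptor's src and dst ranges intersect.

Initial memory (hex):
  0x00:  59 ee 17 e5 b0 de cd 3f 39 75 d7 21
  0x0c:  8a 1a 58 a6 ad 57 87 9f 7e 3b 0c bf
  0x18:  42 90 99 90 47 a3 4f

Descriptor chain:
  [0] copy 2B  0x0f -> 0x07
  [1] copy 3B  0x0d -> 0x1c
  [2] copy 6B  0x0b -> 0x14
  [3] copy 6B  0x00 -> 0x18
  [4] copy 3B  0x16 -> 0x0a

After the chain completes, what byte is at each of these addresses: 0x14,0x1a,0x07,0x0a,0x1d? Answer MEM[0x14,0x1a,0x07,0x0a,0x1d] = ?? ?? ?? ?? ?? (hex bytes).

D0: mem[0x07..0x08] <- [a6 ad]
D1: mem[0x1c..0x1e] <- [1a 58 a6]
D2: mem[0x14..0x19] <- [21 8a 1a 58 a6 ad]
D3: mem[0x18..0x1d] <- [59 ee 17 e5 b0 de]
D4: mem[0x0a..0x0c] <- [1a 58 59]
query mem[0x14]=0x21, mem[0x1a]=0x17, mem[0x07]=0xa6, mem[0x0a]=0x1a, mem[0x1d]=0xde

MEM[0x14,0x1a,0x07,0x0a,0x1d] = 21 17 a6 1a de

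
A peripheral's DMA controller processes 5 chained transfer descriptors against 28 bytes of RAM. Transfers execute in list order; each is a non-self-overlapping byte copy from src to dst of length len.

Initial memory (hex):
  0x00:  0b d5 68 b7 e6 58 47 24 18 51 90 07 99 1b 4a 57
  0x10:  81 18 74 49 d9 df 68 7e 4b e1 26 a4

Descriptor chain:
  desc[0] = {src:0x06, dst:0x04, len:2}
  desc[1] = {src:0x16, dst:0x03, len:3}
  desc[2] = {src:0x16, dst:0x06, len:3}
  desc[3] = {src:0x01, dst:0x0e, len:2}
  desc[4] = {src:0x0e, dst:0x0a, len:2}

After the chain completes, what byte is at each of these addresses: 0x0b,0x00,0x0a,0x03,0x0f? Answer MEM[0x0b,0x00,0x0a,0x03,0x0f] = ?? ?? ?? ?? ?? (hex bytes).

MEM[0x0b,0x00,0x0a,0x03,0x0f] = 68 0b d5 68 68

D0: mem[0x04..0x05] <- [47 24]
D1: mem[0x03..0x05] <- [68 7e 4b]
D2: mem[0x06..0x08] <- [68 7e 4b]
D3: mem[0x0e..0x0f] <- [d5 68]
D4: mem[0x0a..0x0b] <- [d5 68]
query mem[0x0b]=0x68, mem[0x00]=0x0b, mem[0x0a]=0xd5, mem[0x03]=0x68, mem[0x0f]=0x68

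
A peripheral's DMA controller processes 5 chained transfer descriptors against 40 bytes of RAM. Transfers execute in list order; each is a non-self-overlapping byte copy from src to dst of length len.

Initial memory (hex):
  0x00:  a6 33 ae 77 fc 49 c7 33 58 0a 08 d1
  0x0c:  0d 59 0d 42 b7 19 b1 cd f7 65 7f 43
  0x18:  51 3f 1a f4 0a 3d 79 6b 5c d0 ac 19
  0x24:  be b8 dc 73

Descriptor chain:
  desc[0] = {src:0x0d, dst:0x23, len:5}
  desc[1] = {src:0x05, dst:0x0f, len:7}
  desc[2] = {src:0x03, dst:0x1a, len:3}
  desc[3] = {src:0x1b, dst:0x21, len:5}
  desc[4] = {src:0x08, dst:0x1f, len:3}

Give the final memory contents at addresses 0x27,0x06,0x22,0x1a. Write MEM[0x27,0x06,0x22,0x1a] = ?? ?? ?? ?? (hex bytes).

MEM[0x27,0x06,0x22,0x1a] = 19 c7 49 77

[0] 0x0d->0x23 len=5 : 59 0d 42 b7 19
[1] 0x05->0x0f len=7 : 49 c7 33 58 0a 08 d1
[2] 0x03->0x1a len=3 : 77 fc 49
[3] 0x1b->0x21 len=5 : fc 49 3d 79 6b
[4] 0x08->0x1f len=3 : 58 0a 08
query mem[0x27]=0x19, mem[0x06]=0xc7, mem[0x22]=0x49, mem[0x1a]=0x77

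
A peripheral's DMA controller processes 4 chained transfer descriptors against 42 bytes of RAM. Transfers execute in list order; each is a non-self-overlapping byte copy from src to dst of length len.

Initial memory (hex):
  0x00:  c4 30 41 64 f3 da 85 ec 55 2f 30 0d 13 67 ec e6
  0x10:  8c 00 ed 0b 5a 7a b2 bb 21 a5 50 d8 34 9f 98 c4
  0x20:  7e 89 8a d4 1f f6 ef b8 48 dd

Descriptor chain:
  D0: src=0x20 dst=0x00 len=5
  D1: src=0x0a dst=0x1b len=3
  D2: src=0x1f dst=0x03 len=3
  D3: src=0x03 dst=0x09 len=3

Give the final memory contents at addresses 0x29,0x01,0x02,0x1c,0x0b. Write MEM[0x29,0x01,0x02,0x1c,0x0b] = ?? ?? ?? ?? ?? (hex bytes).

MEM[0x29,0x01,0x02,0x1c,0x0b] = dd 89 8a 0d 89

#0 dst[0x00+5] := {0x7e,0x89,0x8a,0xd4,0x1f}
#1 dst[0x1b+3] := {0x30,0x0d,0x13}
#2 dst[0x03+3] := {0xc4,0x7e,0x89}
#3 dst[0x09+3] := {0xc4,0x7e,0x89}
query mem[0x29]=0xdd, mem[0x01]=0x89, mem[0x02]=0x8a, mem[0x1c]=0x0d, mem[0x0b]=0x89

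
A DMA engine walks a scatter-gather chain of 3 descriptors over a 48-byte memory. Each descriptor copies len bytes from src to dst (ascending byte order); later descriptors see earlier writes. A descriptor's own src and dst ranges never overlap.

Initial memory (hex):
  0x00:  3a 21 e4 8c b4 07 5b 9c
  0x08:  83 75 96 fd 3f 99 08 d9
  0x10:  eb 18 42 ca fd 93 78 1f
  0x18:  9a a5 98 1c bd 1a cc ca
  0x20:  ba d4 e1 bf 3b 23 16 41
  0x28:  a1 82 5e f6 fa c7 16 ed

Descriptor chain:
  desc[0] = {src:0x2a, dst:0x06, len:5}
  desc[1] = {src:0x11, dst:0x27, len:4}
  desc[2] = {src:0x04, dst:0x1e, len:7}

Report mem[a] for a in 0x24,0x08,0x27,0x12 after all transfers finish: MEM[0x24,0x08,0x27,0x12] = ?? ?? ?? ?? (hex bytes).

#0 dst[0x06+5] := {0x5e,0xf6,0xfa,0xc7,0x16}
#1 dst[0x27+4] := {0x18,0x42,0xca,0xfd}
#2 dst[0x1e+7] := {0xb4,0x07,0x5e,0xf6,0xfa,0xc7,0x16}
query mem[0x24]=0x16, mem[0x08]=0xfa, mem[0x27]=0x18, mem[0x12]=0x42

MEM[0x24,0x08,0x27,0x12] = 16 fa 18 42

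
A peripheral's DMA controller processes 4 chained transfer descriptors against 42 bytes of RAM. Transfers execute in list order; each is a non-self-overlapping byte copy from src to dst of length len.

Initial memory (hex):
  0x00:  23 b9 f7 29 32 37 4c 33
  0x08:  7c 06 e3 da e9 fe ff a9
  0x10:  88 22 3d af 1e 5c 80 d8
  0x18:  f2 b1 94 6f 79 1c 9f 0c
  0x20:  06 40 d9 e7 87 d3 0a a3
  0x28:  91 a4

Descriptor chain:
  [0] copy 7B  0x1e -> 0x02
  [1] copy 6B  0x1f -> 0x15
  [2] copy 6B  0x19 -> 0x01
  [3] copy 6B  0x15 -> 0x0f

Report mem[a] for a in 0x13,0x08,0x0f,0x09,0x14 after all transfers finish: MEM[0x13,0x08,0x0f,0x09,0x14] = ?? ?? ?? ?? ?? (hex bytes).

MEM[0x13,0x08,0x0f,0x09,0x14] = e7 87 0c 06 87

D0: mem[0x02..0x08] <- [9f 0c 06 40 d9 e7 87]
D1: mem[0x15..0x1a] <- [0c 06 40 d9 e7 87]
D2: mem[0x01..0x06] <- [e7 87 6f 79 1c 9f]
D3: mem[0x0f..0x14] <- [0c 06 40 d9 e7 87]
query mem[0x13]=0xe7, mem[0x08]=0x87, mem[0x0f]=0x0c, mem[0x09]=0x06, mem[0x14]=0x87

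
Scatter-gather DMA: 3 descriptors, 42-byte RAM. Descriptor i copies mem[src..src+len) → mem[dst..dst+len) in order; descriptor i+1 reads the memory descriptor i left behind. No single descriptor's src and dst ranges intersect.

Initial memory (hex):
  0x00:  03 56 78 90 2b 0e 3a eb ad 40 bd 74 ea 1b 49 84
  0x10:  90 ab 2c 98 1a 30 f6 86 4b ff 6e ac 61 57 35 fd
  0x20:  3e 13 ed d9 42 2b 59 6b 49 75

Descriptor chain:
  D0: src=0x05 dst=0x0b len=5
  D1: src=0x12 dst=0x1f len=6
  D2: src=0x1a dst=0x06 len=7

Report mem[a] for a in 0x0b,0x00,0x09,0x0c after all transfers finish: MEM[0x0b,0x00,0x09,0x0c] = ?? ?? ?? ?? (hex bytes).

  after D0: wrote 5B at 0x0b = 0e3aebad40
  after D1: wrote 6B at 0x1f = 2c981a30f686
  after D2: wrote 7B at 0x06 = 6eac6157352c98
query mem[0x0b]=0x2c, mem[0x00]=0x03, mem[0x09]=0x57, mem[0x0c]=0x98

MEM[0x0b,0x00,0x09,0x0c] = 2c 03 57 98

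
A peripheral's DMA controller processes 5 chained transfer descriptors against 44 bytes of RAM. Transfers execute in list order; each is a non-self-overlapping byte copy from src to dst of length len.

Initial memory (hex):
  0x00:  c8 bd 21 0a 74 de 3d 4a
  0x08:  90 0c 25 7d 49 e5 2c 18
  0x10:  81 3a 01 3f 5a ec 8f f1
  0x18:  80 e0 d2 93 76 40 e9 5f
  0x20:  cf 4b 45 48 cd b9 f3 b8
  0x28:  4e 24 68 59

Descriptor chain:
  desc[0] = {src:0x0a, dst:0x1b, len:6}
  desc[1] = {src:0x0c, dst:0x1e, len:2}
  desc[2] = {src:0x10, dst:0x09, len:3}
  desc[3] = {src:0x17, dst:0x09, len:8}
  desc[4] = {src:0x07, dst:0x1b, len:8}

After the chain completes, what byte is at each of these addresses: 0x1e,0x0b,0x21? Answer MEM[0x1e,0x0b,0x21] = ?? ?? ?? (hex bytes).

MEM[0x1e,0x0b,0x21] = 80 e0 25

  after D0: wrote 6B at 0x1b = 257d49e52c18
  after D1: wrote 2B at 0x1e = 49e5
  after D2: wrote 3B at 0x09 = 813a01
  after D3: wrote 8B at 0x09 = f180e0d2257d4949
  after D4: wrote 8B at 0x1b = 4a90f180e0d2257d
query mem[0x1e]=0x80, mem[0x0b]=0xe0, mem[0x21]=0x25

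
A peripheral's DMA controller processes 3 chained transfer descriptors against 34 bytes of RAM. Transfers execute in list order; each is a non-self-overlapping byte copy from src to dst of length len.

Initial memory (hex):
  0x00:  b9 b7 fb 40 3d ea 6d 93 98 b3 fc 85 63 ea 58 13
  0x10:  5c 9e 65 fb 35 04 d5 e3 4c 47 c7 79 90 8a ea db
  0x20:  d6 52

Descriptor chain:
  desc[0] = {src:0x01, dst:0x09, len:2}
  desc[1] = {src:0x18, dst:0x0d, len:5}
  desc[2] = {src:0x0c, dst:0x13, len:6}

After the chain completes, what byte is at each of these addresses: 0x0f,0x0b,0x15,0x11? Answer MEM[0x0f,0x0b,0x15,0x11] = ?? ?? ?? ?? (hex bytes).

MEM[0x0f,0x0b,0x15,0x11] = c7 85 47 90

#0 dst[0x09+2] := {0xb7,0xfb}
#1 dst[0x0d+5] := {0x4c,0x47,0xc7,0x79,0x90}
#2 dst[0x13+6] := {0x63,0x4c,0x47,0xc7,0x79,0x90}
query mem[0x0f]=0xc7, mem[0x0b]=0x85, mem[0x15]=0x47, mem[0x11]=0x90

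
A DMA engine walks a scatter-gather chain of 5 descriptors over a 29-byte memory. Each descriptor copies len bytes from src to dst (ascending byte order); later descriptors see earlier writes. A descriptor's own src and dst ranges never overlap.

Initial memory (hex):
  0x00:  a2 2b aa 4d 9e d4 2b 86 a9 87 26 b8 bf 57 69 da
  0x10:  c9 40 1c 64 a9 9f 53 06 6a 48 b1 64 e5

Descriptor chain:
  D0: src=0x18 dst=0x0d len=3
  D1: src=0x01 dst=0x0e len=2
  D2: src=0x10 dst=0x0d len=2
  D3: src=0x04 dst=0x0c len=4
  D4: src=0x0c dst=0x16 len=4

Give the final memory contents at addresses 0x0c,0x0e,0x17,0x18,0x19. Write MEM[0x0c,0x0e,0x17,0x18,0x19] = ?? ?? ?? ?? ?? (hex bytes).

MEM[0x0c,0x0e,0x17,0x18,0x19] = 9e 2b d4 2b 86

[0] 0x18->0x0d len=3 : 6a 48 b1
[1] 0x01->0x0e len=2 : 2b aa
[2] 0x10->0x0d len=2 : c9 40
[3] 0x04->0x0c len=4 : 9e d4 2b 86
[4] 0x0c->0x16 len=4 : 9e d4 2b 86
query mem[0x0c]=0x9e, mem[0x0e]=0x2b, mem[0x17]=0xd4, mem[0x18]=0x2b, mem[0x19]=0x86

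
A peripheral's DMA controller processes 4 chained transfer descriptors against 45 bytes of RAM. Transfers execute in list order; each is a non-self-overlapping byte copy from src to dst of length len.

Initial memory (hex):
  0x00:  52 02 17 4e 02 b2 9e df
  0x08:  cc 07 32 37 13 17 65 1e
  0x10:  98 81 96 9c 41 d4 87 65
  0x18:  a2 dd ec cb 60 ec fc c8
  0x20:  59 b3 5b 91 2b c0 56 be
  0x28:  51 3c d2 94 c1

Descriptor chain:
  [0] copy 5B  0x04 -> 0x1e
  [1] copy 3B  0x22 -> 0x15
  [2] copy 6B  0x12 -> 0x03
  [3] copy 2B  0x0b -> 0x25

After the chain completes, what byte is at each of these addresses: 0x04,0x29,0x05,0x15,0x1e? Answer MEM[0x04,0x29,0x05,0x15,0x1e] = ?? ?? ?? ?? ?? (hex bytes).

D0: mem[0x1e..0x22] <- [02 b2 9e df cc]
D1: mem[0x15..0x17] <- [cc 91 2b]
D2: mem[0x03..0x08] <- [96 9c 41 cc 91 2b]
D3: mem[0x25..0x26] <- [37 13]
query mem[0x04]=0x9c, mem[0x29]=0x3c, mem[0x05]=0x41, mem[0x15]=0xcc, mem[0x1e]=0x02

MEM[0x04,0x29,0x05,0x15,0x1e] = 9c 3c 41 cc 02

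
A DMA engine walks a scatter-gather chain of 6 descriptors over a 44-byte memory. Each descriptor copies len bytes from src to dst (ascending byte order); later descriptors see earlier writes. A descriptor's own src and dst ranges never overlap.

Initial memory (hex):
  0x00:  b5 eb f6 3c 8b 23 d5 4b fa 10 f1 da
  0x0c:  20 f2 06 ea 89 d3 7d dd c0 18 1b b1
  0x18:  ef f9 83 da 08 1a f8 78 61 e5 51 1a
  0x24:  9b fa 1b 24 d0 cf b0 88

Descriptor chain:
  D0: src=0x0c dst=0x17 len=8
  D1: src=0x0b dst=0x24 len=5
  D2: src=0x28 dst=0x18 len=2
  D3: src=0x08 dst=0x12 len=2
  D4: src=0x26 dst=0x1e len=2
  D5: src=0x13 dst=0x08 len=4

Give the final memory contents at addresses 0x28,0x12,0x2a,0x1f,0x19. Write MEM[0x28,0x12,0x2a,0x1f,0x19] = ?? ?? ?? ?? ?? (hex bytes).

  after D0: wrote 8B at 0x17 = 20f206ea89d37ddd
  after D1: wrote 5B at 0x24 = da20f206ea
  after D2: wrote 2B at 0x18 = eacf
  after D3: wrote 2B at 0x12 = fa10
  after D4: wrote 2B at 0x1e = f206
  after D5: wrote 4B at 0x08 = 10c0181b
query mem[0x28]=0xea, mem[0x12]=0xfa, mem[0x2a]=0xb0, mem[0x1f]=0x06, mem[0x19]=0xcf

MEM[0x28,0x12,0x2a,0x1f,0x19] = ea fa b0 06 cf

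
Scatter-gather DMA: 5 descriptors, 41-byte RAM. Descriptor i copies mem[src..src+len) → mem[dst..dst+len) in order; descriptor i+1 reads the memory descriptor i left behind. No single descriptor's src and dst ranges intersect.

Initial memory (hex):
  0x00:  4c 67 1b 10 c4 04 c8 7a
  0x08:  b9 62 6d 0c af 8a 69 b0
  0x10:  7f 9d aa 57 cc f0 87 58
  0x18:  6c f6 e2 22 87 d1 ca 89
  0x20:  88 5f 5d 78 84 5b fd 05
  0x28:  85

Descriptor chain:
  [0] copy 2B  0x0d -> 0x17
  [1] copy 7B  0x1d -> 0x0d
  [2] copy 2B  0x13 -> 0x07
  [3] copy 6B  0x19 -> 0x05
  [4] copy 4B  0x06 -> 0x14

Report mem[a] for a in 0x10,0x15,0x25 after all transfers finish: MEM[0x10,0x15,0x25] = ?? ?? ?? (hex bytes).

MEM[0x10,0x15,0x25] = 88 22 5b

D0: mem[0x17..0x18] <- [8a 69]
D1: mem[0x0d..0x13] <- [d1 ca 89 88 5f 5d 78]
D2: mem[0x07..0x08] <- [78 cc]
D3: mem[0x05..0x0a] <- [f6 e2 22 87 d1 ca]
D4: mem[0x14..0x17] <- [e2 22 87 d1]
query mem[0x10]=0x88, mem[0x15]=0x22, mem[0x25]=0x5b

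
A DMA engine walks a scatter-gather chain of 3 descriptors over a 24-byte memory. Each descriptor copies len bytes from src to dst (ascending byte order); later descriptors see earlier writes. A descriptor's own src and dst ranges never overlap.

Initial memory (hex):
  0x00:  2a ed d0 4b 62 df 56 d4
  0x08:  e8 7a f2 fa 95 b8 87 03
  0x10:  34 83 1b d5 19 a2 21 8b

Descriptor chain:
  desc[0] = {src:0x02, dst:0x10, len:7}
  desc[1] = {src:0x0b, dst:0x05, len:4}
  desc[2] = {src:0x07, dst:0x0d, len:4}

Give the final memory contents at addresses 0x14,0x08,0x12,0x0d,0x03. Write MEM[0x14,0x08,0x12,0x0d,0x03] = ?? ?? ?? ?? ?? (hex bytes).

MEM[0x14,0x08,0x12,0x0d,0x03] = 56 87 62 b8 4b

D0: mem[0x10..0x16] <- [d0 4b 62 df 56 d4 e8]
D1: mem[0x05..0x08] <- [fa 95 b8 87]
D2: mem[0x0d..0x10] <- [b8 87 7a f2]
query mem[0x14]=0x56, mem[0x08]=0x87, mem[0x12]=0x62, mem[0x0d]=0xb8, mem[0x03]=0x4b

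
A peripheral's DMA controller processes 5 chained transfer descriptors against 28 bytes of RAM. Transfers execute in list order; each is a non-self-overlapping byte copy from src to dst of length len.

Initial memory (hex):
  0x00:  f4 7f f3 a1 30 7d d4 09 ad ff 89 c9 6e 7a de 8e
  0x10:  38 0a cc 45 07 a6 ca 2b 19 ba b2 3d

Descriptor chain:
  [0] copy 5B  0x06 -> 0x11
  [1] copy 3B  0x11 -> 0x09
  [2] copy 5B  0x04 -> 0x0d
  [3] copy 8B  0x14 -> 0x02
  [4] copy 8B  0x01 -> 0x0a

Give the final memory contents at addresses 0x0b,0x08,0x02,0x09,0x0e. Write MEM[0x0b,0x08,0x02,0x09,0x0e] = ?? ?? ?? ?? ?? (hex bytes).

  after D0: wrote 5B at 0x11 = d409adff89
  after D1: wrote 3B at 0x09 = d409ad
  after D2: wrote 5B at 0x0d = 307dd409ad
  after D3: wrote 8B at 0x02 = ff89ca2b19bab23d
  after D4: wrote 8B at 0x0a = 7fff89ca2b19bab2
query mem[0x0b]=0xff, mem[0x08]=0xb2, mem[0x02]=0xff, mem[0x09]=0x3d, mem[0x0e]=0x2b

MEM[0x0b,0x08,0x02,0x09,0x0e] = ff b2 ff 3d 2b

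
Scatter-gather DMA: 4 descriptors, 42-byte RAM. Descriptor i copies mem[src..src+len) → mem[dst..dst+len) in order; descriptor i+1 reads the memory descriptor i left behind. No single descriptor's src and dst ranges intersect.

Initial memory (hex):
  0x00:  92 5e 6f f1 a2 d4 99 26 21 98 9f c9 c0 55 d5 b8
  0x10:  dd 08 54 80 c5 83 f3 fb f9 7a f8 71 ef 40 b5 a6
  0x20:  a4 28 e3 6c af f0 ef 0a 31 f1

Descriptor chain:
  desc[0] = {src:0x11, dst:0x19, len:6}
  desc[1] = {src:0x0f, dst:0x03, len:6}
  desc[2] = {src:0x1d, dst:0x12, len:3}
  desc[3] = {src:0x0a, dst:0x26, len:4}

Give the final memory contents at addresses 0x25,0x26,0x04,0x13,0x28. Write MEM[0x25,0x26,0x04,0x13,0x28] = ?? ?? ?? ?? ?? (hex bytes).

D0: mem[0x19..0x1e] <- [08 54 80 c5 83 f3]
D1: mem[0x03..0x08] <- [b8 dd 08 54 80 c5]
D2: mem[0x12..0x14] <- [83 f3 a6]
D3: mem[0x26..0x29] <- [9f c9 c0 55]
query mem[0x25]=0xf0, mem[0x26]=0x9f, mem[0x04]=0xdd, mem[0x13]=0xf3, mem[0x28]=0xc0

MEM[0x25,0x26,0x04,0x13,0x28] = f0 9f dd f3 c0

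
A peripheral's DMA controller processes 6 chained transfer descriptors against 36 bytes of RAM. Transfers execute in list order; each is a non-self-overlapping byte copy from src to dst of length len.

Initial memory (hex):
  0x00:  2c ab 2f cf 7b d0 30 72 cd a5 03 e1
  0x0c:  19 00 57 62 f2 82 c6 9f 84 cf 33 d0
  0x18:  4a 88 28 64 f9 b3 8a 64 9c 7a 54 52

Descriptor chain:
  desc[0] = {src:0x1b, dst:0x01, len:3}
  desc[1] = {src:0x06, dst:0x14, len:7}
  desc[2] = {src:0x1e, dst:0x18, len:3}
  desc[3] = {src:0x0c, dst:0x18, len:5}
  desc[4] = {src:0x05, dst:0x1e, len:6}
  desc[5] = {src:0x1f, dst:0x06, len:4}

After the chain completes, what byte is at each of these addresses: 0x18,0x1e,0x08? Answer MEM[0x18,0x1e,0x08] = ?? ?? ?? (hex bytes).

MEM[0x18,0x1e,0x08] = 19 d0 cd

#0 dst[0x01+3] := {0x64,0xf9,0xb3}
#1 dst[0x14+7] := {0x30,0x72,0xcd,0xa5,0x03,0xe1,0x19}
#2 dst[0x18+3] := {0x8a,0x64,0x9c}
#3 dst[0x18+5] := {0x19,0x00,0x57,0x62,0xf2}
#4 dst[0x1e+6] := {0xd0,0x30,0x72,0xcd,0xa5,0x03}
#5 dst[0x06+4] := {0x30,0x72,0xcd,0xa5}
query mem[0x18]=0x19, mem[0x1e]=0xd0, mem[0x08]=0xcd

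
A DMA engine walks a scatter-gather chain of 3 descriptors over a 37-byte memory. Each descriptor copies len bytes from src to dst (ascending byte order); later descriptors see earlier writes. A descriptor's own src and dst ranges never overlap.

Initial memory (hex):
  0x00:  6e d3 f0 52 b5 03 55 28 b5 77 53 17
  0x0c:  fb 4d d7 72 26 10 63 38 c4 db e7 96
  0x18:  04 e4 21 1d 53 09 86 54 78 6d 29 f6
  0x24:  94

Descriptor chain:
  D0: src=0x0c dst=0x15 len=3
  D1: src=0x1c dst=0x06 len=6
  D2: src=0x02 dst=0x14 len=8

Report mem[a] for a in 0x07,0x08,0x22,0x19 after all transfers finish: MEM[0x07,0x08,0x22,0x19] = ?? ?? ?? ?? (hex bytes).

D0: mem[0x15..0x17] <- [fb 4d d7]
D1: mem[0x06..0x0b] <- [53 09 86 54 78 6d]
D2: mem[0x14..0x1b] <- [f0 52 b5 03 53 09 86 54]
query mem[0x07]=0x09, mem[0x08]=0x86, mem[0x22]=0x29, mem[0x19]=0x09

MEM[0x07,0x08,0x22,0x19] = 09 86 29 09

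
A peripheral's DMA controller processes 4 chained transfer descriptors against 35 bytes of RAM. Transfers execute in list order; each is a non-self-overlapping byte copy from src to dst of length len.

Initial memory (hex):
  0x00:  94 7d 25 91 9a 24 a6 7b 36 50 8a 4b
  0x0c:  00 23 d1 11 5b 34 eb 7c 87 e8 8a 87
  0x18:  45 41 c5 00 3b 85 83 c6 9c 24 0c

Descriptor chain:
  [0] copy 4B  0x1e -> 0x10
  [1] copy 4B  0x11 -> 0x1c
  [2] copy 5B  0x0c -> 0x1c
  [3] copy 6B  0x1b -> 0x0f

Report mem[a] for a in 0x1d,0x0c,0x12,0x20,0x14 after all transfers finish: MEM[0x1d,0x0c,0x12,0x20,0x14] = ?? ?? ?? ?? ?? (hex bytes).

#0 dst[0x10+4] := {0x83,0xc6,0x9c,0x24}
#1 dst[0x1c+4] := {0xc6,0x9c,0x24,0x87}
#2 dst[0x1c+5] := {0x00,0x23,0xd1,0x11,0x83}
#3 dst[0x0f+6] := {0x00,0x00,0x23,0xd1,0x11,0x83}
query mem[0x1d]=0x23, mem[0x0c]=0x00, mem[0x12]=0xd1, mem[0x20]=0x83, mem[0x14]=0x83

MEM[0x1d,0x0c,0x12,0x20,0x14] = 23 00 d1 83 83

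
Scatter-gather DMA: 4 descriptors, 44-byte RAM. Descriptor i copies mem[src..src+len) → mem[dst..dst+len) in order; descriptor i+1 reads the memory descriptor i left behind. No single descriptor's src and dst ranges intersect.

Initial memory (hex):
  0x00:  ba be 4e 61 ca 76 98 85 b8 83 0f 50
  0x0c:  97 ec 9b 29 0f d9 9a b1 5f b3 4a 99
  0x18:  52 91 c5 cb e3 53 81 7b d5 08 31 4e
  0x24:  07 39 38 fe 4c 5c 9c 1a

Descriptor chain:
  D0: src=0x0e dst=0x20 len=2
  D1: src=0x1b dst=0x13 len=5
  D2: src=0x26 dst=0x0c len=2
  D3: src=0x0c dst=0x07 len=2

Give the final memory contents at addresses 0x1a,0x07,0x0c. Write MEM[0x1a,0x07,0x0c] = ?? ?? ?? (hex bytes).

MEM[0x1a,0x07,0x0c] = c5 38 38

#0 dst[0x20+2] := {0x9b,0x29}
#1 dst[0x13+5] := {0xcb,0xe3,0x53,0x81,0x7b}
#2 dst[0x0c+2] := {0x38,0xfe}
#3 dst[0x07+2] := {0x38,0xfe}
query mem[0x1a]=0xc5, mem[0x07]=0x38, mem[0x0c]=0x38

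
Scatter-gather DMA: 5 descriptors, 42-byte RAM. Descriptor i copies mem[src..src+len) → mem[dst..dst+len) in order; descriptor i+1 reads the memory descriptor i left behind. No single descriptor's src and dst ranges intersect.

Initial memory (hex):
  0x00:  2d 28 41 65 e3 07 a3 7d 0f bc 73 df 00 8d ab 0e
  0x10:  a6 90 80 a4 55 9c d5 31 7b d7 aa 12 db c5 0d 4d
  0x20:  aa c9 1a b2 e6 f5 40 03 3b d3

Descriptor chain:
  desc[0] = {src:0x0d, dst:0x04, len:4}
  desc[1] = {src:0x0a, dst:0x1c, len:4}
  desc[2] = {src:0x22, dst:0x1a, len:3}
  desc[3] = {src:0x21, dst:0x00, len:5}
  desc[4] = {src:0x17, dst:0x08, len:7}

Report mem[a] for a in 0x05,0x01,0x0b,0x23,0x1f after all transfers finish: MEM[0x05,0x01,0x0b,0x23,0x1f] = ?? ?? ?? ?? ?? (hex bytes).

MEM[0x05,0x01,0x0b,0x23,0x1f] = ab 1a 1a b2 8d

D0: mem[0x04..0x07] <- [8d ab 0e a6]
D1: mem[0x1c..0x1f] <- [73 df 00 8d]
D2: mem[0x1a..0x1c] <- [1a b2 e6]
D3: mem[0x00..0x04] <- [c9 1a b2 e6 f5]
D4: mem[0x08..0x0e] <- [31 7b d7 1a b2 e6 df]
query mem[0x05]=0xab, mem[0x01]=0x1a, mem[0x0b]=0x1a, mem[0x23]=0xb2, mem[0x1f]=0x8d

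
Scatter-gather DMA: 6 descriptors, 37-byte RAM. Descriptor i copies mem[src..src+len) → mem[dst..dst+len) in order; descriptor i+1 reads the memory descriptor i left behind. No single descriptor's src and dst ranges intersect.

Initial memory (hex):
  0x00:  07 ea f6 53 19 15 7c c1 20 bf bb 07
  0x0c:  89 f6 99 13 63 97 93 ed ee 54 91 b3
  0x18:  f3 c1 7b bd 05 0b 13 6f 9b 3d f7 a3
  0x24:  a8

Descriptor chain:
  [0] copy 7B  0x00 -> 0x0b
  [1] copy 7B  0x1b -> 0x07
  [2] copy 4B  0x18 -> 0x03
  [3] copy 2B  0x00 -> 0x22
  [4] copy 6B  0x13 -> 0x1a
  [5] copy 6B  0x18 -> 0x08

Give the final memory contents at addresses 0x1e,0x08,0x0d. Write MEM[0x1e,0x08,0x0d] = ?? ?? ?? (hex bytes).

MEM[0x1e,0x08,0x0d] = b3 f3 91

  after D0: wrote 7B at 0x0b = 07eaf65319157c
  after D1: wrote 7B at 0x07 = bd050b136f9b3d
  after D2: wrote 4B at 0x03 = f3c17bbd
  after D3: wrote 2B at 0x22 = 07ea
  after D4: wrote 6B at 0x1a = edee5491b3f3
  after D5: wrote 6B at 0x08 = f3c1edee5491
query mem[0x1e]=0xb3, mem[0x08]=0xf3, mem[0x0d]=0x91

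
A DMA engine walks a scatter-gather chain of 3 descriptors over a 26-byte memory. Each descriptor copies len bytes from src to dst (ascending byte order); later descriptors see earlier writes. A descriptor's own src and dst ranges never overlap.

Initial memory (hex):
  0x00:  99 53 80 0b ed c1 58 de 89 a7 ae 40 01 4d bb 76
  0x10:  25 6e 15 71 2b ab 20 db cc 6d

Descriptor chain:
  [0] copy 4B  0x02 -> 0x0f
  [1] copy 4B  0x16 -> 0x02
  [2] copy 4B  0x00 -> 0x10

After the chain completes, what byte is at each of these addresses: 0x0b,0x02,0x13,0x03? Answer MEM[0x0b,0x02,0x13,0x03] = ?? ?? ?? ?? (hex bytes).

#0 dst[0x0f+4] := {0x80,0x0b,0xed,0xc1}
#1 dst[0x02+4] := {0x20,0xdb,0xcc,0x6d}
#2 dst[0x10+4] := {0x99,0x53,0x20,0xdb}
query mem[0x0b]=0x40, mem[0x02]=0x20, mem[0x13]=0xdb, mem[0x03]=0xdb

MEM[0x0b,0x02,0x13,0x03] = 40 20 db db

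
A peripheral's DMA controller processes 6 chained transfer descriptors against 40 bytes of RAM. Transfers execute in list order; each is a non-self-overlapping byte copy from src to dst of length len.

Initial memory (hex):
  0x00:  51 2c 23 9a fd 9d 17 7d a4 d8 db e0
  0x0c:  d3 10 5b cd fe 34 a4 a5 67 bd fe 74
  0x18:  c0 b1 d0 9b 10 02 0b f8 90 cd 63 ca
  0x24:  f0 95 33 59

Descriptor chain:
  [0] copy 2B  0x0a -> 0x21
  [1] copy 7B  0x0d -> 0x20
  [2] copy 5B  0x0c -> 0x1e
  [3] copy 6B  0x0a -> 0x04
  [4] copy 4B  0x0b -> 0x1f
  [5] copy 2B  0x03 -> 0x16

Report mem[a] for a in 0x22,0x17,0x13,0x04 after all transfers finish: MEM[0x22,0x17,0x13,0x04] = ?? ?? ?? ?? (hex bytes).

  after D0: wrote 2B at 0x21 = dbe0
  after D1: wrote 7B at 0x20 = 105bcdfe34a4a5
  after D2: wrote 5B at 0x1e = d3105bcdfe
  after D3: wrote 6B at 0x04 = dbe0d3105bcd
  after D4: wrote 4B at 0x1f = e0d3105b
  after D5: wrote 2B at 0x16 = 9adb
query mem[0x22]=0x5b, mem[0x17]=0xdb, mem[0x13]=0xa5, mem[0x04]=0xdb

MEM[0x22,0x17,0x13,0x04] = 5b db a5 db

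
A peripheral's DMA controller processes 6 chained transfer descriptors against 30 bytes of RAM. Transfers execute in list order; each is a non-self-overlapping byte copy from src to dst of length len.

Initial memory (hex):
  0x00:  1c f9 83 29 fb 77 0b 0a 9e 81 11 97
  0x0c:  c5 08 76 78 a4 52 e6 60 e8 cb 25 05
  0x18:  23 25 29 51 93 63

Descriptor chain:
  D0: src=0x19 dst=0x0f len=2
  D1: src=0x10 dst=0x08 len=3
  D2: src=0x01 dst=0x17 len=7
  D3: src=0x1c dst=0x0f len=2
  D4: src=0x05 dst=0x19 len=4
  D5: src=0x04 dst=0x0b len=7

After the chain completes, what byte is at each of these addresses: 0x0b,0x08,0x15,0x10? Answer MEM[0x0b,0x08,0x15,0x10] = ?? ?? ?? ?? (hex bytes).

MEM[0x0b,0x08,0x15,0x10] = fb 29 cb 52

#0 dst[0x0f+2] := {0x25,0x29}
#1 dst[0x08+3] := {0x29,0x52,0xe6}
#2 dst[0x17+7] := {0xf9,0x83,0x29,0xfb,0x77,0x0b,0x0a}
#3 dst[0x0f+2] := {0x0b,0x0a}
#4 dst[0x19+4] := {0x77,0x0b,0x0a,0x29}
#5 dst[0x0b+7] := {0xfb,0x77,0x0b,0x0a,0x29,0x52,0xe6}
query mem[0x0b]=0xfb, mem[0x08]=0x29, mem[0x15]=0xcb, mem[0x10]=0x52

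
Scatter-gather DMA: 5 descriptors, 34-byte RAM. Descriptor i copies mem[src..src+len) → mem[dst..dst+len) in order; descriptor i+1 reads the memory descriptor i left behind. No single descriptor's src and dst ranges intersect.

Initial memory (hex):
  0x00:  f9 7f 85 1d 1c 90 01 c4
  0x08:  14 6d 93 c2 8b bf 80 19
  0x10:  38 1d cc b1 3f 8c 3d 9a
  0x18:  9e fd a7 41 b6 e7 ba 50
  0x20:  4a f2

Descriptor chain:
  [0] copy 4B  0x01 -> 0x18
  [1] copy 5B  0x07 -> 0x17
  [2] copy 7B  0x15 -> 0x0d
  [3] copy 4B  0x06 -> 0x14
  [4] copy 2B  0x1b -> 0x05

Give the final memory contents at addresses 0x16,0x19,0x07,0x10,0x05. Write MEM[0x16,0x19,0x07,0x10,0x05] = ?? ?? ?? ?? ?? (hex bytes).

#0 dst[0x18+4] := {0x7f,0x85,0x1d,0x1c}
#1 dst[0x17+5] := {0xc4,0x14,0x6d,0x93,0xc2}
#2 dst[0x0d+7] := {0x8c,0x3d,0xc4,0x14,0x6d,0x93,0xc2}
#3 dst[0x14+4] := {0x01,0xc4,0x14,0x6d}
#4 dst[0x05+2] := {0xc2,0xb6}
query mem[0x16]=0x14, mem[0x19]=0x6d, mem[0x07]=0xc4, mem[0x10]=0x14, mem[0x05]=0xc2

MEM[0x16,0x19,0x07,0x10,0x05] = 14 6d c4 14 c2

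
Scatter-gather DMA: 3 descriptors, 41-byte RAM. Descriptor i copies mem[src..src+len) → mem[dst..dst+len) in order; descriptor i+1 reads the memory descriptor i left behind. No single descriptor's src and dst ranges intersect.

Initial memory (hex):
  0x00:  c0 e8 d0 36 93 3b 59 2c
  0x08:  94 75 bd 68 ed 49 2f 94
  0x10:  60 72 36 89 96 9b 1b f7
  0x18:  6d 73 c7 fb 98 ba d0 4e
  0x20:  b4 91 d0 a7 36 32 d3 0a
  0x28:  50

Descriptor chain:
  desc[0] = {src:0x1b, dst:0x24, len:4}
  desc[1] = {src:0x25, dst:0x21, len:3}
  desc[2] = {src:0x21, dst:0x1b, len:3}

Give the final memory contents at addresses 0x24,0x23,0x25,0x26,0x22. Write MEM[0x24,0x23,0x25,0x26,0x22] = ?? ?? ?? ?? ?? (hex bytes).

D0: mem[0x24..0x27] <- [fb 98 ba d0]
D1: mem[0x21..0x23] <- [98 ba d0]
D2: mem[0x1b..0x1d] <- [98 ba d0]
query mem[0x24]=0xfb, mem[0x23]=0xd0, mem[0x25]=0x98, mem[0x26]=0xba, mem[0x22]=0xba

MEM[0x24,0x23,0x25,0x26,0x22] = fb d0 98 ba ba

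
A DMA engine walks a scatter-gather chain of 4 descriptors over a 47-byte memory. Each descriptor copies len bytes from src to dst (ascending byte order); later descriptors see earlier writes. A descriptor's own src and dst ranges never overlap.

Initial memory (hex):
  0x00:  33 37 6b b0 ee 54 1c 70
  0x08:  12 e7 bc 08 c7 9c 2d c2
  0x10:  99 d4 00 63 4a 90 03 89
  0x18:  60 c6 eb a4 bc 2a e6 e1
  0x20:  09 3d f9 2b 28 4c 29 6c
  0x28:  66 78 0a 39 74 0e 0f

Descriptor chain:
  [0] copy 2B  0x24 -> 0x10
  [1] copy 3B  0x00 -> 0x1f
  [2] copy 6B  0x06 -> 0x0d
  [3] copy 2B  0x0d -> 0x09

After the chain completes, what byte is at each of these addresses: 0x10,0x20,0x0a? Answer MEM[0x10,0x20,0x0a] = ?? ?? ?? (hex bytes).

[0] 0x24->0x10 len=2 : 28 4c
[1] 0x00->0x1f len=3 : 33 37 6b
[2] 0x06->0x0d len=6 : 1c 70 12 e7 bc 08
[3] 0x0d->0x09 len=2 : 1c 70
query mem[0x10]=0xe7, mem[0x20]=0x37, mem[0x0a]=0x70

MEM[0x10,0x20,0x0a] = e7 37 70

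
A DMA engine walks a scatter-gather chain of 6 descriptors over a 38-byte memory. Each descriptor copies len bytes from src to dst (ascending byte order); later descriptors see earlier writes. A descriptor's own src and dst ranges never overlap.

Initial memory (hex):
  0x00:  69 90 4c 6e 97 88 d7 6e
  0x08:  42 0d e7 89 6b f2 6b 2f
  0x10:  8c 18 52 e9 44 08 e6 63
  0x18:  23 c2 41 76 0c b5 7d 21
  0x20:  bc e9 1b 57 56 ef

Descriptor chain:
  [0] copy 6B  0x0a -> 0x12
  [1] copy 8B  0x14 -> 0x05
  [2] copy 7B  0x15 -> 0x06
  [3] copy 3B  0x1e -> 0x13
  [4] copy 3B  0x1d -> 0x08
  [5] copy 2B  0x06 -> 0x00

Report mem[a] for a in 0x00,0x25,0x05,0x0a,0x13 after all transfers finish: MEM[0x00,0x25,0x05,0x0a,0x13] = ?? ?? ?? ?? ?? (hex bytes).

  after D0: wrote 6B at 0x12 = e7896bf26b2f
  after D1: wrote 8B at 0x05 = 6bf26b2f23c24176
  after D2: wrote 7B at 0x06 = f26b2f23c24176
  after D3: wrote 3B at 0x13 = 7d21bc
  after D4: wrote 3B at 0x08 = b57d21
  after D5: wrote 2B at 0x00 = f26b
query mem[0x00]=0xf2, mem[0x25]=0xef, mem[0x05]=0x6b, mem[0x0a]=0x21, mem[0x13]=0x7d

MEM[0x00,0x25,0x05,0x0a,0x13] = f2 ef 6b 21 7d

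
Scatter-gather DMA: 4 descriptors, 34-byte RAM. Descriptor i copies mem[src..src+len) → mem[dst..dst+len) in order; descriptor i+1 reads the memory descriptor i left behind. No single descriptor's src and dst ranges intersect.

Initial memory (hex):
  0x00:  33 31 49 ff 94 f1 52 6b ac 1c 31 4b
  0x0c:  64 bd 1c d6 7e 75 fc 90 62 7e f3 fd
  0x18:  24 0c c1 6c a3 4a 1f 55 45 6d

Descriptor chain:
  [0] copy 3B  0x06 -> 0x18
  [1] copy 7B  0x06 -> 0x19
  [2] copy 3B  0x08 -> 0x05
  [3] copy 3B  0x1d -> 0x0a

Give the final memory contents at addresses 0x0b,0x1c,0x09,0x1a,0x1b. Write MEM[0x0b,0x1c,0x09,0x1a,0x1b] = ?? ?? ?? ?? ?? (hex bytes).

  after D0: wrote 3B at 0x18 = 526bac
  after D1: wrote 7B at 0x19 = 526bac1c314b64
  after D2: wrote 3B at 0x05 = ac1c31
  after D3: wrote 3B at 0x0a = 314b64
query mem[0x0b]=0x4b, mem[0x1c]=0x1c, mem[0x09]=0x1c, mem[0x1a]=0x6b, mem[0x1b]=0xac

MEM[0x0b,0x1c,0x09,0x1a,0x1b] = 4b 1c 1c 6b ac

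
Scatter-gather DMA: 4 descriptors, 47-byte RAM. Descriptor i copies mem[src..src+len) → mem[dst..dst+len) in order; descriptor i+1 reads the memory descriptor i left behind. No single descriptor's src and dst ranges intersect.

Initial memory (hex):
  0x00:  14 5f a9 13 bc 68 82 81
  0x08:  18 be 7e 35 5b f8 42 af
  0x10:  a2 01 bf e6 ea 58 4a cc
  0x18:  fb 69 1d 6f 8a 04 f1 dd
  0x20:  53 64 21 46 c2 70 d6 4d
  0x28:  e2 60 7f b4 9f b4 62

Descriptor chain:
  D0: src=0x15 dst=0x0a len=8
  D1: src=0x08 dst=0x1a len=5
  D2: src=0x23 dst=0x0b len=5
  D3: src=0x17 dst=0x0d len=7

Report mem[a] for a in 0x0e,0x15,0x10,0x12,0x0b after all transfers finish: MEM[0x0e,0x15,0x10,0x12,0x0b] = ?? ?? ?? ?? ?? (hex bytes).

[0] 0x15->0x0a len=8 : 58 4a cc fb 69 1d 6f 8a
[1] 0x08->0x1a len=5 : 18 be 58 4a cc
[2] 0x23->0x0b len=5 : 46 c2 70 d6 4d
[3] 0x17->0x0d len=7 : cc fb 69 18 be 58 4a
query mem[0x0e]=0xfb, mem[0x15]=0x58, mem[0x10]=0x18, mem[0x12]=0x58, mem[0x0b]=0x46

MEM[0x0e,0x15,0x10,0x12,0x0b] = fb 58 18 58 46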